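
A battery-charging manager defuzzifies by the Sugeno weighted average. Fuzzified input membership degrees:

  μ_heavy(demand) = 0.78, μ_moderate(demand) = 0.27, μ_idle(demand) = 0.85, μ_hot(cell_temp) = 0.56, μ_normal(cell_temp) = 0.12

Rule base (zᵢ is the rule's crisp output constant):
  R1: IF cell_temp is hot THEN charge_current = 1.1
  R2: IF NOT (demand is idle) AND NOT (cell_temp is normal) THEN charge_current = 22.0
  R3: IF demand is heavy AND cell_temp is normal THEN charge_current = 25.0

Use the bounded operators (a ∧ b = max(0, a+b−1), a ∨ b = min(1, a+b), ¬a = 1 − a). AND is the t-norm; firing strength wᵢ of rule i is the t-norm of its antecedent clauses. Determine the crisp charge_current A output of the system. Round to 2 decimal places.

R1 (z=1.1): hot=0.56 → w = 0.56
R2 (z=22.0): ¬idle=1−0.85=0.15, ¬normal=1−0.12=0.88; AND[max(0, a+b−1)] → w = 0.03
R3 (z=25.0): heavy=0.78, normal=0.12; AND[max(0, a+b−1)] → w = 0.00
Weighted average = (0.56·1.1 + 0.03·22.0 + 0.00·25.0) / (0.56 + 0.03 + 0.00)
  = 1.2760 / 0.5900 = 2.16

2.16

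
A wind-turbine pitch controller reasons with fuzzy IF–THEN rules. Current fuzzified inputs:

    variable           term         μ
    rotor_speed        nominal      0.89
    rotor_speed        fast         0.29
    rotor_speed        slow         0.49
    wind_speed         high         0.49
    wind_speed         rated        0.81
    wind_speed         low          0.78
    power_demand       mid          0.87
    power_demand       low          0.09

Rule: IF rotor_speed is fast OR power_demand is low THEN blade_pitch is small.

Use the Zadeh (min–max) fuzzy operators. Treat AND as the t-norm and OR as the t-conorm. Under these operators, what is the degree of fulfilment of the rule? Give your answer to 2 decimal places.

0.29

firing strength: fast=0.29, low=0.09; OR[max(a, b)] → w = 0.29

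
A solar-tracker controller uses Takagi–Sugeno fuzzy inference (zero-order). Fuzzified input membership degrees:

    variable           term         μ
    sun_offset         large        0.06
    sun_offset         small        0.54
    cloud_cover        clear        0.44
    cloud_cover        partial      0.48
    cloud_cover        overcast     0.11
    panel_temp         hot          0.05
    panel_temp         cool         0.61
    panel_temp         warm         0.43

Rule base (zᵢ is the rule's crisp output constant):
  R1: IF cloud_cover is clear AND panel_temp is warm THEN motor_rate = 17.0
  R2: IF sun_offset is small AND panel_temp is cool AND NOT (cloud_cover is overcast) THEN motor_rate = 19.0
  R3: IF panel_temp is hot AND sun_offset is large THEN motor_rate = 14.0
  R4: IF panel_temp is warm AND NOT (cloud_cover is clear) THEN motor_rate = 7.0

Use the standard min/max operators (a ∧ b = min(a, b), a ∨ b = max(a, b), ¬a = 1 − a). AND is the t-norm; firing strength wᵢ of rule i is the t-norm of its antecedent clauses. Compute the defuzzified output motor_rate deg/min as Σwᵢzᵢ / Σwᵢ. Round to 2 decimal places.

14.68

R1 (z=17.0): clear=0.44, warm=0.43; AND[min(a, b)] → w = 0.43
R2 (z=19.0): small=0.54, cool=0.61, ¬overcast=1−0.11=0.89; AND[min(a, b)] → w = 0.54
R3 (z=14.0): hot=0.05, large=0.06; AND[min(a, b)] → w = 0.05
R4 (z=7.0): warm=0.43, ¬clear=1−0.44=0.56; AND[min(a, b)] → w = 0.43
Weighted average = (0.43·17.0 + 0.54·19.0 + 0.05·14.0 + 0.43·7.0) / (0.43 + 0.54 + 0.05 + 0.43)
  = 21.2800 / 1.4500 = 14.68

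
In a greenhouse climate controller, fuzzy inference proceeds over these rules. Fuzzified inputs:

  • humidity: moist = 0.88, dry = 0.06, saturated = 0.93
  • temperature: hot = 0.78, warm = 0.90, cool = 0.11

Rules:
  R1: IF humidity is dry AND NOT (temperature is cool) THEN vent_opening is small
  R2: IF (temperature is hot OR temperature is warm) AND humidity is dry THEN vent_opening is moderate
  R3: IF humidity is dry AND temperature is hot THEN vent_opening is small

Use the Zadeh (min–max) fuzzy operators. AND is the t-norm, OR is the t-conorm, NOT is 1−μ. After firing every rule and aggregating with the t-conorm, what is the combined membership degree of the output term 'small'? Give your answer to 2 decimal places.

0.06

R1: dry=0.06, ¬cool=1−0.11=0.89; AND[min(a, b)] → w = 0.06
R2: (hot=0.78 OR warm=0.90) = 0.90; AND[min(a, b)] with dry=0.06 → w = 0.06
R3: dry=0.06, hot=0.78; AND[min(a, b)] → w = 0.06
Rules with consequent 'small': {R1, R3} → strengths 0.06, 0.06
Aggregate via t-conorm [max(a, b)]: 0.06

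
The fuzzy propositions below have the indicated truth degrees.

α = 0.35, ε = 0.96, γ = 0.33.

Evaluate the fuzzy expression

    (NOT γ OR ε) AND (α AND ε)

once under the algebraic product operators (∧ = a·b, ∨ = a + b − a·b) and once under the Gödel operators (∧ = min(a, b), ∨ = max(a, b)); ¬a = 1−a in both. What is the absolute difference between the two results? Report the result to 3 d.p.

0.018

Under algebraic product:
  NOT γ = 1 − 0.3300 = 0.6700
  NOT γ OR ε = a + b − a·b on (0.6700, 0.9600) = 0.9868
  α AND ε = a·b on (0.3500, 0.9600) = 0.3360
  (NOT γ OR ε) AND (α AND ε) = a·b on (0.9868, 0.3360) = 0.3316
  → value = 0.3316
Under Gödel:
  NOT γ = 1 − 0.33 = 0.67
  NOT γ OR ε = max(a, b) on (0.67, 0.96) = 0.96
  α AND ε = min(a, b) on (0.35, 0.96) = 0.35
  (NOT γ OR ε) AND (α AND ε) = min(a, b) on (0.96, 0.35) = 0.35
  → value = 0.3500
|0.3316 − 0.3500| = 0.018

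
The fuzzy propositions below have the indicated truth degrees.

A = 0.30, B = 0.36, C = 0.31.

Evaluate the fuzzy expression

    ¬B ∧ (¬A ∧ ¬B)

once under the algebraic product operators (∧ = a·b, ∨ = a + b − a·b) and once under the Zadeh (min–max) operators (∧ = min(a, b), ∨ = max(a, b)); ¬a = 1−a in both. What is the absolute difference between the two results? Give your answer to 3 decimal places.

Under algebraic product:
  ¬B = 1 − 0.3600 = 0.6400
  ¬A = 1 − 0.3000 = 0.7000
  ¬B = 1 − 0.3600 = 0.6400
  ¬A ∧ ¬B = a·b on (0.7000, 0.6400) = 0.4480
  ¬B ∧ (¬A ∧ ¬B) = a·b on (0.6400, 0.4480) = 0.2867
  → value = 0.2867
Under Zadeh (min–max):
  ¬B = 1 − 0.36 = 0.64
  ¬A = 1 − 0.30 = 0.70
  ¬B = 1 − 0.36 = 0.64
  ¬A ∧ ¬B = min(a, b) on (0.70, 0.64) = 0.64
  ¬B ∧ (¬A ∧ ¬B) = min(a, b) on (0.64, 0.64) = 0.64
  → value = 0.6400
|0.2867 − 0.6400| = 0.353

0.353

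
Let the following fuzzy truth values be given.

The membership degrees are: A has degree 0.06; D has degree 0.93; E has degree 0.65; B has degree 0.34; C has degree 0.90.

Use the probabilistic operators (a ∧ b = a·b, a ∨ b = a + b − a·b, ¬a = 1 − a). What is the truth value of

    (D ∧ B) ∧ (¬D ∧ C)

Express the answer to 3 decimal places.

D ∧ B = a·b on (0.9300, 0.3400) = 0.3162
¬D = 1 − 0.9300 = 0.0700
¬D ∧ C = a·b on (0.0700, 0.9000) = 0.0630
(D ∧ B) ∧ (¬D ∧ C) = a·b on (0.3162, 0.0630) = 0.0199

0.020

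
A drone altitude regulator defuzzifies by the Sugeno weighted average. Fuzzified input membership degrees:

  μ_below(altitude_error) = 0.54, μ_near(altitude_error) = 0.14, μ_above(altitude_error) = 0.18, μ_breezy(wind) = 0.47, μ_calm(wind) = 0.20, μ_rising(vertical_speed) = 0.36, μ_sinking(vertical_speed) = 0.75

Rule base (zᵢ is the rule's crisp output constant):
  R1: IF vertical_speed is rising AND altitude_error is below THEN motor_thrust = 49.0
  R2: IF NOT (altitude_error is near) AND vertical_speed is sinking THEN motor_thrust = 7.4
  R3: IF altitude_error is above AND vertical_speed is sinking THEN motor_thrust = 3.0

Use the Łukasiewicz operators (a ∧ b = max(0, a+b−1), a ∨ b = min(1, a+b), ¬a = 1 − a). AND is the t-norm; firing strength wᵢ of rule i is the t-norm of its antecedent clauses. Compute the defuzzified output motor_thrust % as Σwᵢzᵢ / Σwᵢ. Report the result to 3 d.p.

7.400

R1 (z=49.0): rising=0.36, below=0.54; AND[max(0, a+b−1)] → w = 0.00
R2 (z=7.4): ¬near=1−0.14=0.86, sinking=0.75; AND[max(0, a+b−1)] → w = 0.61
R3 (z=3.0): above=0.18, sinking=0.75; AND[max(0, a+b−1)] → w = 0.00
Weighted average = (0.00·49.0 + 0.61·7.4 + 0.00·3.0) / (0.00 + 0.61 + 0.00)
  = 4.5140 / 0.6100 = 7.400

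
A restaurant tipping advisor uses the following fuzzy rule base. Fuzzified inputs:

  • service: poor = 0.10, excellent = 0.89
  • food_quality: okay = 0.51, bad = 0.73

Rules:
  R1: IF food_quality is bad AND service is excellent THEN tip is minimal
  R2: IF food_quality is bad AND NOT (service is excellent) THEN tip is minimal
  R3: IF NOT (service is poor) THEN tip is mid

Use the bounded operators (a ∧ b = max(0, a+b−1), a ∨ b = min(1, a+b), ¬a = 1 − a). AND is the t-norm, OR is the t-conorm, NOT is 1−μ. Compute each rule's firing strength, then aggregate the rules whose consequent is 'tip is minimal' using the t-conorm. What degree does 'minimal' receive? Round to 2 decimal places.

0.62

R1: bad=0.73, excellent=0.89; AND[max(0, a+b−1)] → w = 0.62
R2: bad=0.73, ¬excellent=1−0.89=0.11; AND[max(0, a+b−1)] → w = 0.00
R3: ¬poor=1−0.10=0.90 → w = 0.90
Rules with consequent 'minimal': {R1, R2} → strengths 0.62, 0.00
Aggregate via t-conorm [min(1, a+b)]: 0.62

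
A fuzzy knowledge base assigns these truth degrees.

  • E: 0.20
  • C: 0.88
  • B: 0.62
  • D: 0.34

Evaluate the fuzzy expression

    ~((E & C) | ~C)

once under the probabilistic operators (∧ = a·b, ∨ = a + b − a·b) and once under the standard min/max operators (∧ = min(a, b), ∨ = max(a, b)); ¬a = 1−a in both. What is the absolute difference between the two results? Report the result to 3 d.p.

Under probabilistic:
  E & C = a·b on (0.2000, 0.8800) = 0.1760
  ~C = 1 − 0.8800 = 0.1200
  (E & C) | ~C = a + b − a·b on (0.1760, 0.1200) = 0.2749
  ~((E & C) | ~C) = 1 − 0.2749 = 0.7251
  → value = 0.7251
Under standard min/max:
  E & C = min(a, b) on (0.20, 0.88) = 0.20
  ~C = 1 − 0.88 = 0.12
  (E & C) | ~C = max(a, b) on (0.20, 0.12) = 0.20
  ~((E & C) | ~C) = 1 − 0.20 = 0.80
  → value = 0.8000
|0.7251 − 0.8000| = 0.075

0.075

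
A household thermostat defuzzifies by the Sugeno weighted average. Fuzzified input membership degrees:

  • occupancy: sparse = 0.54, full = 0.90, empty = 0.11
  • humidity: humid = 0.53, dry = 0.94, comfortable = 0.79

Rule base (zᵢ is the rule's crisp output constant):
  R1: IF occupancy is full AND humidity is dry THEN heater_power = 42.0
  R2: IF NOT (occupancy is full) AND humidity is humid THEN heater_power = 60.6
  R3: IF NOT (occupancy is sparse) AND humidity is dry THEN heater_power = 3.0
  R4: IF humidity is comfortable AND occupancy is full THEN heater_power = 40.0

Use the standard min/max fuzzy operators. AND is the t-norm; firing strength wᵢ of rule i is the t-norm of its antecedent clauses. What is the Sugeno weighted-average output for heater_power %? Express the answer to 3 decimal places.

R1 (z=42.0): full=0.90, dry=0.94; AND[min(a, b)] → w = 0.90
R2 (z=60.6): ¬full=1−0.90=0.10, humid=0.53; AND[min(a, b)] → w = 0.10
R3 (z=3.0): ¬sparse=1−0.54=0.46, dry=0.94; AND[min(a, b)] → w = 0.46
R4 (z=40.0): comfortable=0.79, full=0.90; AND[min(a, b)] → w = 0.79
Weighted average = (0.90·42.0 + 0.10·60.6 + 0.46·3.0 + 0.79·40.0) / (0.90 + 0.10 + 0.46 + 0.79)
  = 76.8400 / 2.2500 = 34.151

34.151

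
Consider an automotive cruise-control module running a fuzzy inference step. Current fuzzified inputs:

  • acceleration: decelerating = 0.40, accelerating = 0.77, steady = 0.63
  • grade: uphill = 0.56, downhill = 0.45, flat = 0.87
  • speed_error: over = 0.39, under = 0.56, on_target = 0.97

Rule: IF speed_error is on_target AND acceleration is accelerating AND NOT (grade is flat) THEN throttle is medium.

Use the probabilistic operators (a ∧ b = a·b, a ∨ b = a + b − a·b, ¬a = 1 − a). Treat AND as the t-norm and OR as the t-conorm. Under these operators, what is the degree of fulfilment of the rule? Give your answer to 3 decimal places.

0.097

firing strength: on_target=0.97, accelerating=0.77, ¬flat=1−0.87=0.13; AND[a·b] → w = 0.0971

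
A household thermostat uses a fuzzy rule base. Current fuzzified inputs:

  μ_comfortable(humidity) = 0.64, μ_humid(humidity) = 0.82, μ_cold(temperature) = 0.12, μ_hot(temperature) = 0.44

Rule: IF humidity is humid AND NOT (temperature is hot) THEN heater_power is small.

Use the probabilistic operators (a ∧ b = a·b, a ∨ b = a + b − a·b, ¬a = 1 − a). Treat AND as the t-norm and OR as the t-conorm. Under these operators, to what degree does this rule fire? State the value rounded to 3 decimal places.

0.459

firing strength: humid=0.82, ¬hot=1−0.44=0.56; AND[a·b] → w = 0.4592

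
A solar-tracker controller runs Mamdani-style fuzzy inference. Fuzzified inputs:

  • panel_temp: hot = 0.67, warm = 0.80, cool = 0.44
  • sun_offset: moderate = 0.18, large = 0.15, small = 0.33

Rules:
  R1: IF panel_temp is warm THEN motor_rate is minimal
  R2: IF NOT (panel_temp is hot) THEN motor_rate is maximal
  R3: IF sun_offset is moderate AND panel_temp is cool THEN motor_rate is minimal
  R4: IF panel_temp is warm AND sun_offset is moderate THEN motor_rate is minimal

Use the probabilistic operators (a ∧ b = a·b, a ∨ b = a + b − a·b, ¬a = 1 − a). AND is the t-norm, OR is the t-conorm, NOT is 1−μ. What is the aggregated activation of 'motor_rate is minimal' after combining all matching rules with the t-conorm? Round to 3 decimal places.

0.842

R1: warm=0.80 → w = 0.8000
R2: ¬hot=1−0.67=0.33 → w = 0.3300
R3: moderate=0.18, cool=0.44; AND[a·b] → w = 0.0792
R4: warm=0.80, moderate=0.18; AND[a·b] → w = 0.1440
Rules with consequent 'minimal': {R1, R3, R4} → strengths 0.8000, 0.0792, 0.1440
Aggregate via t-conorm [a + b − a·b]: 0.8424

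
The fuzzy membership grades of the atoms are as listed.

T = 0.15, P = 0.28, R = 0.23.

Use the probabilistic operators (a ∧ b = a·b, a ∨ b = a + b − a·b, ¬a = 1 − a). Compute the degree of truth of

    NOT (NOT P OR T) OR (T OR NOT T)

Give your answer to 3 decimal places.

0.903

NOT P = 1 − 0.2800 = 0.7200
NOT P OR T = a + b − a·b on (0.7200, 0.1500) = 0.7620
NOT (NOT P OR T) = 1 − 0.7620 = 0.2380
NOT T = 1 − 0.1500 = 0.8500
T OR NOT T = a + b − a·b on (0.1500, 0.8500) = 0.8725
NOT (NOT P OR T) OR (T OR NOT T) = a + b − a·b on (0.2380, 0.8725) = 0.9028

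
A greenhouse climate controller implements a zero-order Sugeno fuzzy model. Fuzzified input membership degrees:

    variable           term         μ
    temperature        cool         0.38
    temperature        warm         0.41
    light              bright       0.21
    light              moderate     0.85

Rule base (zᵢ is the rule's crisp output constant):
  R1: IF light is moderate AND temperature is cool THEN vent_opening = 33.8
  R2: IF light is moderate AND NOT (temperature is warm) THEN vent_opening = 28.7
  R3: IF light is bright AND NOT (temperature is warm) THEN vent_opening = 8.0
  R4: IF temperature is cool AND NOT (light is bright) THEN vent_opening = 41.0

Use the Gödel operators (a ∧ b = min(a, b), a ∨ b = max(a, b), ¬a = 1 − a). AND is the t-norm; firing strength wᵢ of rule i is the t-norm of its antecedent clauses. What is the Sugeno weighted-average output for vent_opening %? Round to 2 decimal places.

R1 (z=33.8): moderate=0.85, cool=0.38; AND[min(a, b)] → w = 0.38
R2 (z=28.7): moderate=0.85, ¬warm=1−0.41=0.59; AND[min(a, b)] → w = 0.59
R3 (z=8.0): bright=0.21, ¬warm=1−0.41=0.59; AND[min(a, b)] → w = 0.21
R4 (z=41.0): cool=0.38, ¬bright=1−0.21=0.79; AND[min(a, b)] → w = 0.38
Weighted average = (0.38·33.8 + 0.59·28.7 + 0.21·8.0 + 0.38·41.0) / (0.38 + 0.59 + 0.21 + 0.38)
  = 47.0370 / 1.5600 = 30.15

30.15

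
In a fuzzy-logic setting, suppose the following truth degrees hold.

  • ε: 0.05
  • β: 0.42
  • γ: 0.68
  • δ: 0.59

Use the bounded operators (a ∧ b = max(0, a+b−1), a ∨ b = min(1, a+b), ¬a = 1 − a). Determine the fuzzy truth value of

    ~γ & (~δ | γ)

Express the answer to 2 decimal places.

~γ = 1 − 0.68 = 0.32
~δ = 1 − 0.59 = 0.41
~δ | γ = min(1, a+b) on (0.41, 0.68) = 1.00
~γ & (~δ | γ) = max(0, a+b−1) on (0.32, 1.00) = 0.32

0.32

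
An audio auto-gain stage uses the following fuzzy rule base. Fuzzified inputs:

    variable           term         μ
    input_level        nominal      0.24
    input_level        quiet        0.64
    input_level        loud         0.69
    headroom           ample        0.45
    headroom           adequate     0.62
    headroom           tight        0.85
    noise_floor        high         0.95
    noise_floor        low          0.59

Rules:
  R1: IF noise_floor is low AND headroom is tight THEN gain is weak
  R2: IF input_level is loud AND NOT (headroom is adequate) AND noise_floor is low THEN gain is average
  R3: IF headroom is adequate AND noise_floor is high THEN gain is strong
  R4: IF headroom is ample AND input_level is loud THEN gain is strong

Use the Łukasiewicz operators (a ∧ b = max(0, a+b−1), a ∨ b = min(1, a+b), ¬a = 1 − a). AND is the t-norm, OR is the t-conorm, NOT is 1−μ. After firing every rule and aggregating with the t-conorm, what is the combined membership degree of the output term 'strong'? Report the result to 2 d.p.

R1: low=0.59, tight=0.85; AND[max(0, a+b−1)] → w = 0.44
R2: loud=0.69, ¬adequate=1−0.62=0.38, low=0.59; AND[max(0, a+b−1)] → w = 0.00
R3: adequate=0.62, high=0.95; AND[max(0, a+b−1)] → w = 0.57
R4: ample=0.45, loud=0.69; AND[max(0, a+b−1)] → w = 0.14
Rules with consequent 'strong': {R3, R4} → strengths 0.57, 0.14
Aggregate via t-conorm [min(1, a+b)]: 0.71

0.71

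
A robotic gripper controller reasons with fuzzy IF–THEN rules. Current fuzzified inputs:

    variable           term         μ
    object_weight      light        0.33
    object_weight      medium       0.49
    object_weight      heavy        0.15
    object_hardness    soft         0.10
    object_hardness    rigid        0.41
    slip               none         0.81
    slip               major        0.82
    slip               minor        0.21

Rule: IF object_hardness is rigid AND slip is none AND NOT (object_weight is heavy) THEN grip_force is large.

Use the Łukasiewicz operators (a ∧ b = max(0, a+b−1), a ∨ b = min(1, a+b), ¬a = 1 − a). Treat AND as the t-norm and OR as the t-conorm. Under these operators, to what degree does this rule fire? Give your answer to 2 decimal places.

firing strength: rigid=0.41, none=0.81, ¬heavy=1−0.15=0.85; AND[max(0, a+b−1)] → w = 0.07

0.07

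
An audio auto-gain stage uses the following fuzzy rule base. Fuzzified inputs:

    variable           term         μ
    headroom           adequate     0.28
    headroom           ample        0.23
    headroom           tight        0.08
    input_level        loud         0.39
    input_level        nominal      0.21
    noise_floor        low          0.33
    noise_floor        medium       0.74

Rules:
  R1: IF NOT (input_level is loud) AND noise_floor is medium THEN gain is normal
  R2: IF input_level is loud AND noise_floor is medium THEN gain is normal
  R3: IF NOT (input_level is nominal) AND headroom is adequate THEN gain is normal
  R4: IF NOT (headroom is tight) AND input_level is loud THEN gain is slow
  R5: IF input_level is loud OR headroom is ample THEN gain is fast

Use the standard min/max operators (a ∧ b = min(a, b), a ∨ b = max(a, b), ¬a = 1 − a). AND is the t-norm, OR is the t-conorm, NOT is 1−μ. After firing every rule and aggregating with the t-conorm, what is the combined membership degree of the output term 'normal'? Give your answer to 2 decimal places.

R1: ¬loud=1−0.39=0.61, medium=0.74; AND[min(a, b)] → w = 0.61
R2: loud=0.39, medium=0.74; AND[min(a, b)] → w = 0.39
R3: ¬nominal=1−0.21=0.79, adequate=0.28; AND[min(a, b)] → w = 0.28
R4: ¬tight=1−0.08=0.92, loud=0.39; AND[min(a, b)] → w = 0.39
R5: loud=0.39, ample=0.23; OR[max(a, b)] → w = 0.39
Rules with consequent 'normal': {R1, R2, R3} → strengths 0.61, 0.39, 0.28
Aggregate via t-conorm [max(a, b)]: 0.61

0.61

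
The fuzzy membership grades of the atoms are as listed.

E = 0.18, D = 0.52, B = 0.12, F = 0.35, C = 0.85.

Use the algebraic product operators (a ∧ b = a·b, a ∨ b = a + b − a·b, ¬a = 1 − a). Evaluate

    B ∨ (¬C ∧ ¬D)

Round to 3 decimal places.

¬C = 1 − 0.8500 = 0.1500
¬D = 1 − 0.5200 = 0.4800
¬C ∧ ¬D = a·b on (0.1500, 0.4800) = 0.0720
B ∨ (¬C ∧ ¬D) = a + b − a·b on (0.1200, 0.0720) = 0.1834

0.183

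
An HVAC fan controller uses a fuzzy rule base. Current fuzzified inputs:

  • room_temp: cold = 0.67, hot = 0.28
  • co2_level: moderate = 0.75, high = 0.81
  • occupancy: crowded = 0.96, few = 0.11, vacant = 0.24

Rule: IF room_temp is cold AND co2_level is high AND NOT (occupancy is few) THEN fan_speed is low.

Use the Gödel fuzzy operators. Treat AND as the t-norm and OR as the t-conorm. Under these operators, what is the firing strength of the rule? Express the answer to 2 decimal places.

0.67

firing strength: cold=0.67, high=0.81, ¬few=1−0.11=0.89; AND[min(a, b)] → w = 0.67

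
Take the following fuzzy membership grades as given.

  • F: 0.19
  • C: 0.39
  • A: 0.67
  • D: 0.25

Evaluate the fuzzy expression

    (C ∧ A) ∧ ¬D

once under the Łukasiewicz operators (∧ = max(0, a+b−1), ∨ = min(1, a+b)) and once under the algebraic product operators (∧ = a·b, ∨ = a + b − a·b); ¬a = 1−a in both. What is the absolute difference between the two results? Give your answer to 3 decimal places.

0.196

Under Łukasiewicz:
  C ∧ A = max(0, a+b−1) on (0.39, 0.67) = 0.06
  ¬D = 1 − 0.25 = 0.75
  (C ∧ A) ∧ ¬D = max(0, a+b−1) on (0.06, 0.75) = 0.00
  → value = 0.0000
Under algebraic product:
  C ∧ A = a·b on (0.3900, 0.6700) = 0.2613
  ¬D = 1 − 0.2500 = 0.7500
  (C ∧ A) ∧ ¬D = a·b on (0.2613, 0.7500) = 0.1960
  → value = 0.1960
|0.0000 − 0.1960| = 0.196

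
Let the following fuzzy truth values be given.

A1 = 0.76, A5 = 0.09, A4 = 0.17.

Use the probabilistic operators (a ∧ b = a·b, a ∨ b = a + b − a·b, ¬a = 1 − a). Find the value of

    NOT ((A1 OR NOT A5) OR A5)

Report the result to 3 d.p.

NOT A5 = 1 − 0.0900 = 0.9100
A1 OR NOT A5 = a + b − a·b on (0.7600, 0.9100) = 0.9784
(A1 OR NOT A5) OR A5 = a + b − a·b on (0.9784, 0.0900) = 0.9803
NOT ((A1 OR NOT A5) OR A5) = 1 − 0.9803 = 0.0197

0.020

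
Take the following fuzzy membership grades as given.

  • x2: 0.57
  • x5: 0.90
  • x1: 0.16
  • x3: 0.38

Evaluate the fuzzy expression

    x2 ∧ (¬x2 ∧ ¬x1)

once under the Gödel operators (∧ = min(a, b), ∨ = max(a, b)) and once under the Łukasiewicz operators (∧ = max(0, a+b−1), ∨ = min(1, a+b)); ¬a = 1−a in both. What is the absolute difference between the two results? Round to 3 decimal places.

Under Gödel:
  ¬x2 = 1 − 0.57 = 0.43
  ¬x1 = 1 − 0.16 = 0.84
  ¬x2 ∧ ¬x1 = min(a, b) on (0.43, 0.84) = 0.43
  x2 ∧ (¬x2 ∧ ¬x1) = min(a, b) on (0.57, 0.43) = 0.43
  → value = 0.4300
Under Łukasiewicz:
  ¬x2 = 1 − 0.57 = 0.43
  ¬x1 = 1 − 0.16 = 0.84
  ¬x2 ∧ ¬x1 = max(0, a+b−1) on (0.43, 0.84) = 0.27
  x2 ∧ (¬x2 ∧ ¬x1) = max(0, a+b−1) on (0.57, 0.27) = 0.00
  → value = 0.0000
|0.4300 − 0.0000| = 0.430

0.430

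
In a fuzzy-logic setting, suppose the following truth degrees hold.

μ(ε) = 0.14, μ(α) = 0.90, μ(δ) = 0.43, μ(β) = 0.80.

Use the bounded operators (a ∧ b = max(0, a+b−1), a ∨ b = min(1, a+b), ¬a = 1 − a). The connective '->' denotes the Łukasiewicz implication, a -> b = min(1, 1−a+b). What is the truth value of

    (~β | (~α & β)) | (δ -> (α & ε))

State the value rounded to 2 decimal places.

0.81

~β = 1 − 0.80 = 0.20
~α = 1 − 0.90 = 0.10
~α & β = max(0, a+b−1) on (0.10, 0.80) = 0.00
~β | (~α & β) = min(1, a+b) on (0.20, 0.00) = 0.20
α & ε = max(0, a+b−1) on (0.90, 0.14) = 0.04
δ -> (α & ε)  [Łukasiewicz: min(1, 1−a+b)] with a=0.43, b=0.04 → 0.61
(~β | (~α & β)) | (δ -> (α & ε)) = min(1, a+b) on (0.20, 0.61) = 0.81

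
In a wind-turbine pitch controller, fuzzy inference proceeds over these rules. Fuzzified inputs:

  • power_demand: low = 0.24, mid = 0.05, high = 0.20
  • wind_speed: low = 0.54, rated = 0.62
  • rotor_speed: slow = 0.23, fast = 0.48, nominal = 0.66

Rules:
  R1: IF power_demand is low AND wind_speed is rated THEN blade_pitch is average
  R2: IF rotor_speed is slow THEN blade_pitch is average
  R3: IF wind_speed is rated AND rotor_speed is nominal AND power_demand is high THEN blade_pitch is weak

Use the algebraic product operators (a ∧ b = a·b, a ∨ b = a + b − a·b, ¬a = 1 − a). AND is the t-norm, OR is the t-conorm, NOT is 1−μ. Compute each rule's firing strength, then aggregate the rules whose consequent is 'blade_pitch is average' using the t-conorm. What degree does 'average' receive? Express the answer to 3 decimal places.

R1: low=0.24, rated=0.62; AND[a·b] → w = 0.1488
R2: slow=0.23 → w = 0.2300
R3: rated=0.62, nominal=0.66, high=0.20; AND[a·b] → w = 0.0818
Rules with consequent 'average': {R1, R2} → strengths 0.1488, 0.2300
Aggregate via t-conorm [a + b − a·b]: 0.3446

0.345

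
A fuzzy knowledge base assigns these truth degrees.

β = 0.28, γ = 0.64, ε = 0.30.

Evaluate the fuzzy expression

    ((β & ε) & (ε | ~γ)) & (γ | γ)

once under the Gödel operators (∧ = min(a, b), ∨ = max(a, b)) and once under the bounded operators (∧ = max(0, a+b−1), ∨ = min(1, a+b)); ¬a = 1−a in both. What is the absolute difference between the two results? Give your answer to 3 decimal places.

0.280

Under Gödel:
  β & ε = min(a, b) on (0.28, 0.30) = 0.28
  ~γ = 1 − 0.64 = 0.36
  ε | ~γ = max(a, b) on (0.30, 0.36) = 0.36
  (β & ε) & (ε | ~γ) = min(a, b) on (0.28, 0.36) = 0.28
  γ | γ = max(a, b) on (0.64, 0.64) = 0.64
  ((β & ε) & (ε | ~γ)) & (γ | γ) = min(a, b) on (0.28, 0.64) = 0.28
  → value = 0.2800
Under bounded:
  β & ε = max(0, a+b−1) on (0.28, 0.30) = 0.00
  ~γ = 1 − 0.64 = 0.36
  ε | ~γ = min(1, a+b) on (0.30, 0.36) = 0.66
  (β & ε) & (ε | ~γ) = max(0, a+b−1) on (0.00, 0.66) = 0.00
  γ | γ = min(1, a+b) on (0.64, 0.64) = 1.00
  ((β & ε) & (ε | ~γ)) & (γ | γ) = max(0, a+b−1) on (0.00, 1.00) = 0.00
  → value = 0.0000
|0.2800 − 0.0000| = 0.280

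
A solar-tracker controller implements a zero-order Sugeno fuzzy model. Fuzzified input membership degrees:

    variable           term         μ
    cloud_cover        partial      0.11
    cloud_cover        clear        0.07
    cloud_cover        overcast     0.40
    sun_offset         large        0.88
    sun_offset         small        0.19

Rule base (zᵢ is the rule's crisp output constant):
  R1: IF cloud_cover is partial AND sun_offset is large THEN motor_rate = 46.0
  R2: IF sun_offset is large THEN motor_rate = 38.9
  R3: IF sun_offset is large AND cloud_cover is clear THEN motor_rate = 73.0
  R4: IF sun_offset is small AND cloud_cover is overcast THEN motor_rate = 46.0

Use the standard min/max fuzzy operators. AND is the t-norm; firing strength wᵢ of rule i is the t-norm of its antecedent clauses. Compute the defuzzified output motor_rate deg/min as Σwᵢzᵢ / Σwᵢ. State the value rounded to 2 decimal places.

R1 (z=46.0): partial=0.11, large=0.88; AND[min(a, b)] → w = 0.11
R2 (z=38.9): large=0.88 → w = 0.88
R3 (z=73.0): large=0.88, clear=0.07; AND[min(a, b)] → w = 0.07
R4 (z=46.0): small=0.19, overcast=0.40; AND[min(a, b)] → w = 0.19
Weighted average = (0.11·46.0 + 0.88·38.9 + 0.07·73.0 + 0.19·46.0) / (0.11 + 0.88 + 0.07 + 0.19)
  = 53.1420 / 1.2500 = 42.51

42.51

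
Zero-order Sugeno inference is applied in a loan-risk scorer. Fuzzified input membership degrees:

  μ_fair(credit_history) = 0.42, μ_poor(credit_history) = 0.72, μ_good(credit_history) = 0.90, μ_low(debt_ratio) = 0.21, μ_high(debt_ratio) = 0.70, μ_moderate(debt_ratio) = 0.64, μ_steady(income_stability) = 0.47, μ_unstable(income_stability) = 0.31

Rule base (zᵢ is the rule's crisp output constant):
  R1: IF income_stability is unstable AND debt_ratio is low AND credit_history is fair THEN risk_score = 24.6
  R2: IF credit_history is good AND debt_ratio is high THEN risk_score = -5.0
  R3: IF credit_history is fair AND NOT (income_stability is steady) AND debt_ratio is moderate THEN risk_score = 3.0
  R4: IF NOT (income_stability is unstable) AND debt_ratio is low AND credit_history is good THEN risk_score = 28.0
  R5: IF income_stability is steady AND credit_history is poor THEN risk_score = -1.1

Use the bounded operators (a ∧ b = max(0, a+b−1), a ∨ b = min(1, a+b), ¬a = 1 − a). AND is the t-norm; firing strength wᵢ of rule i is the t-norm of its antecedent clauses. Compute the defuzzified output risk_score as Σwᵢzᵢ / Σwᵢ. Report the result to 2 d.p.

-4.06

R1 (z=24.6): unstable=0.31, low=0.21, fair=0.42; AND[max(0, a+b−1)] → w = 0.00
R2 (z=-5.0): good=0.90, high=0.70; AND[max(0, a+b−1)] → w = 0.60
R3 (z=3.0): fair=0.42, ¬steady=1−0.47=0.53, moderate=0.64; AND[max(0, a+b−1)] → w = 0.00
R4 (z=28.0): ¬unstable=1−0.31=0.69, low=0.21, good=0.90; AND[max(0, a+b−1)] → w = 0.00
R5 (z=-1.1): steady=0.47, poor=0.72; AND[max(0, a+b−1)] → w = 0.19
Weighted average = (0.00·24.6 + 0.60·-5.0 + 0.00·3.0 + 0.00·28.0 + 0.19·-1.1) / (0.00 + 0.60 + 0.00 + 0.00 + 0.19)
  = -3.2090 / 0.7900 = -4.06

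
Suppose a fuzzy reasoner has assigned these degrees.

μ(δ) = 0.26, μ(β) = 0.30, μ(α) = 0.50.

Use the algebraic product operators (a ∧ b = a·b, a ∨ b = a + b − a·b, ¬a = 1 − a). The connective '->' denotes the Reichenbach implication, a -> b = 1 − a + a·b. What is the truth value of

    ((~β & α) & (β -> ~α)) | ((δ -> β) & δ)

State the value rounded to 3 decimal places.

~β = 1 − 0.3000 = 0.7000
~β & α = a·b on (0.7000, 0.5000) = 0.3500
~α = 1 − 0.5000 = 0.5000
β -> ~α  [Reichenbach: 1 − a + a·b] with a=0.3000, b=0.5000 → 0.8500
(~β & α) & (β -> ~α) = a·b on (0.3500, 0.8500) = 0.2975
δ -> β  [Reichenbach: 1 − a + a·b] with a=0.2600, b=0.3000 → 0.8180
(δ -> β) & δ = a·b on (0.8180, 0.2600) = 0.2127
((~β & α) & (β -> ~α)) | ((δ -> β) & δ) = a + b − a·b on (0.2975, 0.2127) = 0.4469

0.447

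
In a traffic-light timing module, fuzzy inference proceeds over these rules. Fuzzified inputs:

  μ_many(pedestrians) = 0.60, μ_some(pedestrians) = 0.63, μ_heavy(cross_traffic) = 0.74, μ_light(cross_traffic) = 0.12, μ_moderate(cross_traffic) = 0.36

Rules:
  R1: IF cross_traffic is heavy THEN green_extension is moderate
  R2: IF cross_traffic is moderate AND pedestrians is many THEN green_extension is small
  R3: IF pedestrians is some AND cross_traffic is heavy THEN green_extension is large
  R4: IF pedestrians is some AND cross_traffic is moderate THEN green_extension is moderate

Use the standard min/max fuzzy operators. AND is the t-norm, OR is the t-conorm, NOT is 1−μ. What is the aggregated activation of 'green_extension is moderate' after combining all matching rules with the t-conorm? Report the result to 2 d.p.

R1: heavy=0.74 → w = 0.74
R2: moderate=0.36, many=0.60; AND[min(a, b)] → w = 0.36
R3: some=0.63, heavy=0.74; AND[min(a, b)] → w = 0.63
R4: some=0.63, moderate=0.36; AND[min(a, b)] → w = 0.36
Rules with consequent 'moderate': {R1, R4} → strengths 0.74, 0.36
Aggregate via t-conorm [max(a, b)]: 0.74

0.74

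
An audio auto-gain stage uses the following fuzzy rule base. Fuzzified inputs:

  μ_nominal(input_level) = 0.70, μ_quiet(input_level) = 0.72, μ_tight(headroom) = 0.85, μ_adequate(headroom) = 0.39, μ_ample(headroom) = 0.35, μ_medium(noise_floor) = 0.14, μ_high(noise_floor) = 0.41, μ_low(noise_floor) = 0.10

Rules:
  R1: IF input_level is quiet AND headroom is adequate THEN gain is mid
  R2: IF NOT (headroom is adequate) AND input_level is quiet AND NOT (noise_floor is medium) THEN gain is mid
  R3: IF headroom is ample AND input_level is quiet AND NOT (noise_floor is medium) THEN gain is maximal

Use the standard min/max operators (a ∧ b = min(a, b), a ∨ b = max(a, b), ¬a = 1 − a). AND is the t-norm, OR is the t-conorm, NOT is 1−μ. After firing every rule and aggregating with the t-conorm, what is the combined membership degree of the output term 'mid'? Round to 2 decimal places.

R1: quiet=0.72, adequate=0.39; AND[min(a, b)] → w = 0.39
R2: ¬adequate=1−0.39=0.61, quiet=0.72, ¬medium=1−0.14=0.86; AND[min(a, b)] → w = 0.61
R3: ample=0.35, quiet=0.72, ¬medium=1−0.14=0.86; AND[min(a, b)] → w = 0.35
Rules with consequent 'mid': {R1, R2} → strengths 0.39, 0.61
Aggregate via t-conorm [max(a, b)]: 0.61

0.61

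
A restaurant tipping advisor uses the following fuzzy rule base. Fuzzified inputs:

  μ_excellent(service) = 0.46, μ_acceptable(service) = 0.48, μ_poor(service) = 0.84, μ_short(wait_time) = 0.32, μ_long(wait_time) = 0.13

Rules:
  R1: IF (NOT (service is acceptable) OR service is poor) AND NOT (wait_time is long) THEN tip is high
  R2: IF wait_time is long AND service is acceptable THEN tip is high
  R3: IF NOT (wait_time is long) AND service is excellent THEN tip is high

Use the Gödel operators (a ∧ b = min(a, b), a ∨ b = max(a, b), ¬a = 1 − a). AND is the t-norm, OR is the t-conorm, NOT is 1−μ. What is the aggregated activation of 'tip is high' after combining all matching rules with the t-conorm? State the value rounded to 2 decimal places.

R1: (¬acceptable=1−0.48=0.52 OR poor=0.84) = 0.84; AND[min(a, b)] with ¬long=1−0.13=0.87 → w = 0.84
R2: long=0.13, acceptable=0.48; AND[min(a, b)] → w = 0.13
R3: ¬long=1−0.13=0.87, excellent=0.46; AND[min(a, b)] → w = 0.46
Rules with consequent 'high': {R1, R2, R3} → strengths 0.84, 0.13, 0.46
Aggregate via t-conorm [max(a, b)]: 0.84

0.84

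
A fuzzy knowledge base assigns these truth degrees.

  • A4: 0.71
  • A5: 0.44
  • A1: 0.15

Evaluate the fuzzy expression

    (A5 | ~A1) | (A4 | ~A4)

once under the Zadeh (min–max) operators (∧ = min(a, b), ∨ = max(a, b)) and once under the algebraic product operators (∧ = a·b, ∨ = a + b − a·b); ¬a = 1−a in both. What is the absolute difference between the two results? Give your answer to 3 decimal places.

0.133

Under Zadeh (min–max):
  ~A1 = 1 − 0.15 = 0.85
  A5 | ~A1 = max(a, b) on (0.44, 0.85) = 0.85
  ~A4 = 1 − 0.71 = 0.29
  A4 | ~A4 = max(a, b) on (0.71, 0.29) = 0.71
  (A5 | ~A1) | (A4 | ~A4) = max(a, b) on (0.85, 0.71) = 0.85
  → value = 0.8500
Under algebraic product:
  ~A1 = 1 − 0.1500 = 0.8500
  A5 | ~A1 = a + b − a·b on (0.4400, 0.8500) = 0.9160
  ~A4 = 1 − 0.7100 = 0.2900
  A4 | ~A4 = a + b − a·b on (0.7100, 0.2900) = 0.7941
  (A5 | ~A1) | (A4 | ~A4) = a + b − a·b on (0.9160, 0.7941) = 0.9827
  → value = 0.9827
|0.8500 − 0.9827| = 0.133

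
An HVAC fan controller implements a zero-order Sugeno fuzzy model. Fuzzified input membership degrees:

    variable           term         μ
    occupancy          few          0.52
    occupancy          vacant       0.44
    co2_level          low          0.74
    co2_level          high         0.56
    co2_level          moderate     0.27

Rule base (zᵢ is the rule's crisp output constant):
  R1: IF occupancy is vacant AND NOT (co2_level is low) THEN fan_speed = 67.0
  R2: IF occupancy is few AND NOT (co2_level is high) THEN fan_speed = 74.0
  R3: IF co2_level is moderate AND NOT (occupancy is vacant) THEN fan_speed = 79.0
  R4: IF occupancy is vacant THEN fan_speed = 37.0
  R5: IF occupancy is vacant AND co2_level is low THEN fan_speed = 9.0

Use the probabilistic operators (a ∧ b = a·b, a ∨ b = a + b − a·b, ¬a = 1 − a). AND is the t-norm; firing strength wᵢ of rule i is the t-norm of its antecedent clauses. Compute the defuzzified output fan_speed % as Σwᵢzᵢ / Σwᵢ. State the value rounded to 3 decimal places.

R1 (z=67.0): vacant=0.44, ¬low=1−0.74=0.26; AND[a·b] → w = 0.1144
R2 (z=74.0): few=0.52, ¬high=1−0.56=0.44; AND[a·b] → w = 0.2288
R3 (z=79.0): moderate=0.27, ¬vacant=1−0.44=0.56; AND[a·b] → w = 0.1512
R4 (z=37.0): vacant=0.44 → w = 0.4400
R5 (z=9.0): vacant=0.44, low=0.74; AND[a·b] → w = 0.3256
Weighted average = (0.1144·67.0 + 0.2288·74.0 + 0.1512·79.0 + 0.4400·37.0 + 0.3256·9.0) / (0.1144 + 0.2288 + 0.1512 + 0.4400 + 0.3256)
  = 55.7512 / 1.2600 = 44.247

44.247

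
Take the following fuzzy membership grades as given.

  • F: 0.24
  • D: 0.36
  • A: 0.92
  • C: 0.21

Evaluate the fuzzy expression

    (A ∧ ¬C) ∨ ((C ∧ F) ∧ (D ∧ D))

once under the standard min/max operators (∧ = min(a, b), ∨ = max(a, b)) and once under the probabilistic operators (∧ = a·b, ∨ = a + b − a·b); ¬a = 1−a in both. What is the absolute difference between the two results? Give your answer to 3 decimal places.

0.061

Under standard min/max:
  ¬C = 1 − 0.21 = 0.79
  A ∧ ¬C = min(a, b) on (0.92, 0.79) = 0.79
  C ∧ F = min(a, b) on (0.21, 0.24) = 0.21
  D ∧ D = min(a, b) on (0.36, 0.36) = 0.36
  (C ∧ F) ∧ (D ∧ D) = min(a, b) on (0.21, 0.36) = 0.21
  (A ∧ ¬C) ∨ ((C ∧ F) ∧ (D ∧ D)) = max(a, b) on (0.79, 0.21) = 0.79
  → value = 0.7900
Under probabilistic:
  ¬C = 1 − 0.2100 = 0.7900
  A ∧ ¬C = a·b on (0.9200, 0.7900) = 0.7268
  C ∧ F = a·b on (0.2100, 0.2400) = 0.0504
  D ∧ D = a·b on (0.3600, 0.3600) = 0.1296
  (C ∧ F) ∧ (D ∧ D) = a·b on (0.0504, 0.1296) = 0.0065
  (A ∧ ¬C) ∨ ((C ∧ F) ∧ (D ∧ D)) = a + b − a·b on (0.7268, 0.0065) = 0.7286
  → value = 0.7286
|0.7900 − 0.7286| = 0.061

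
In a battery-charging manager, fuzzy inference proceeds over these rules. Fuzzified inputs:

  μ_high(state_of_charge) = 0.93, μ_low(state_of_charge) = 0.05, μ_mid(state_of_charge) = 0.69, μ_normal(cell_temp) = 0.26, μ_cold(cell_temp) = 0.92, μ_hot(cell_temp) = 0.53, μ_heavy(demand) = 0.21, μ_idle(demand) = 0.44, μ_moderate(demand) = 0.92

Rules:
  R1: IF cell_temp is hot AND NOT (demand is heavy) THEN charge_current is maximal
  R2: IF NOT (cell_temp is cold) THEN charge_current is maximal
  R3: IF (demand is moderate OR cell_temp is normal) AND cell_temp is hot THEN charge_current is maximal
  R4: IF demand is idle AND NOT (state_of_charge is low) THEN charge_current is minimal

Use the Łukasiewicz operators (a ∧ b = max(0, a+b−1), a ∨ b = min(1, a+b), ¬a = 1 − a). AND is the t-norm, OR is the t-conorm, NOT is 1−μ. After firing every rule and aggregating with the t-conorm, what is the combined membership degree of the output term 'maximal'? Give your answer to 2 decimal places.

R1: hot=0.53, ¬heavy=1−0.21=0.79; AND[max(0, a+b−1)] → w = 0.32
R2: ¬cold=1−0.92=0.08 → w = 0.08
R3: (moderate=0.92 OR normal=0.26) = 1.00; AND[max(0, a+b−1)] with hot=0.53 → w = 0.53
R4: idle=0.44, ¬low=1−0.05=0.95; AND[max(0, a+b−1)] → w = 0.39
Rules with consequent 'maximal': {R1, R2, R3} → strengths 0.32, 0.08, 0.53
Aggregate via t-conorm [min(1, a+b)]: 0.93

0.93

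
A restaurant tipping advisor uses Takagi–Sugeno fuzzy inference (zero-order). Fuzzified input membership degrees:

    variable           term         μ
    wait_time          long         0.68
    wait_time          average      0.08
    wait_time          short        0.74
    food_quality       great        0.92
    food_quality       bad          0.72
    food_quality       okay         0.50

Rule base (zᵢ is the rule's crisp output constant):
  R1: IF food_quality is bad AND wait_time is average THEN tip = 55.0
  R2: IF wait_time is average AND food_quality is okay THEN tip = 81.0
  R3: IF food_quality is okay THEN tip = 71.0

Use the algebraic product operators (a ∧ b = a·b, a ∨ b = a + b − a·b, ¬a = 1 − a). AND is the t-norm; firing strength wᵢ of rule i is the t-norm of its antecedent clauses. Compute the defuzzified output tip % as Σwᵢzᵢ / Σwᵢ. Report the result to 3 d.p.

70.127

R1 (z=55.0): bad=0.72, average=0.08; AND[a·b] → w = 0.0576
R2 (z=81.0): average=0.08, okay=0.50; AND[a·b] → w = 0.0400
R3 (z=71.0): okay=0.50 → w = 0.5000
Weighted average = (0.0576·55.0 + 0.0400·81.0 + 0.5000·71.0) / (0.0576 + 0.0400 + 0.5000)
  = 41.9080 / 0.5976 = 70.127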